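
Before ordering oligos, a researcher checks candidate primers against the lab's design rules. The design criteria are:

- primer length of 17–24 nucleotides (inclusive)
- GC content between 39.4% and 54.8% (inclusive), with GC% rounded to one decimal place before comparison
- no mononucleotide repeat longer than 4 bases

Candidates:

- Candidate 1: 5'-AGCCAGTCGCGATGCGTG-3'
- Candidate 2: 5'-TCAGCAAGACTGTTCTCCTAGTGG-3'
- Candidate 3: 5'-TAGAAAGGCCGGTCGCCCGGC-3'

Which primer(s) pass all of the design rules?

Candidate 2 only.

Candidate 1 (18 nt, A=3 T=3 G=7 C=5): length 18 ✓; GC 12/18 = 66.7%, outside 39.4–54.8% ✗; longest run = 2 ✓ — fails.
Candidate 2 (24 nt, A=5 T=7 G=6 C=6): length 24 ✓; GC 12/24 = 50.0% ✓; longest run = 2 ✓ — passes.
Candidate 3 (21 nt, A=4 T=2 G=8 C=7): length 21 ✓; GC 15/21 = 71.4%, outside 39.4–54.8% ✗; longest run = 3 ✓ — fails.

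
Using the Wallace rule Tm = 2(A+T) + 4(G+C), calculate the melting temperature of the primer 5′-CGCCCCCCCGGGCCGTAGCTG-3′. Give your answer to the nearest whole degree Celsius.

Base counts: A=1, T=2, G=7, C=11 (length 21).
Tm = 2·(1+2) + 4·(7+11) = 2·3 + 4·18 = 6 + 72 = 78°C.

78°C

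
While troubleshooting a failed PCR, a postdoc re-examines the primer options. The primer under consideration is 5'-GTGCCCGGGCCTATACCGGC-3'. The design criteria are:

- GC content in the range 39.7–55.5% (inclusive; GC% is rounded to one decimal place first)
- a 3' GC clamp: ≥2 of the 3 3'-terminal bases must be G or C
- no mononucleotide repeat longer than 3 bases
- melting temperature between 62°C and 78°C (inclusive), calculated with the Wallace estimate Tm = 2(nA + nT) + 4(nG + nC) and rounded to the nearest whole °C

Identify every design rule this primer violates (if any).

Fails: GC content.

Base counts: A=2, T=3, G=7, C=8 (length 20).
GC content: GC 15/20 = 75.0%, outside 39.7–55.5% ✗
GC clamp: 3' end GGC has 3 G/C ✓
homopolymer run: longest run = 3 ✓
Tm: Tm = 2·5 + 4·15 = 70°C ✓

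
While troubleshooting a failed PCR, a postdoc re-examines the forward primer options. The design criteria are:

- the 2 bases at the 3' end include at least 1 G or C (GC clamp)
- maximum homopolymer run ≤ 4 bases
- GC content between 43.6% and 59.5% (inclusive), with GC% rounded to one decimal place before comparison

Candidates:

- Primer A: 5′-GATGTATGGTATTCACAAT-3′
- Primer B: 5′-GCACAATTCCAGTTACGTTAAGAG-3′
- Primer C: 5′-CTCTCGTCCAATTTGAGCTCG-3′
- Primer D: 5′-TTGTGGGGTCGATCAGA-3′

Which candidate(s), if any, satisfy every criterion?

Primer A (19 nt, A=6 T=7 G=4 C=2): 3' end AT has 0 G/C, need ≥1 ✗; longest run = 2 ✓; GC 6/19 = 31.6%, outside 43.6–59.5% ✗ — fails.
Primer B (24 nt, A=8 T=6 G=5 C=5): 3' end AG has 1 G/C ✓; longest run = 2 ✓; GC 10/24 = 41.7%, outside 43.6–59.5% ✗ — fails.
Primer C (21 nt, A=3 T=7 G=4 C=7): 3' end CG has 2 G/C ✓; longest run = 3 ✓; GC 11/21 = 52.4% ✓ — passes.
Primer D (17 nt, A=3 T=5 G=7 C=2): 3' end GA has 1 G/C ✓; longest run = 4 ✓; GC 9/17 = 52.9% ✓ — passes.

Primer C and Primer D.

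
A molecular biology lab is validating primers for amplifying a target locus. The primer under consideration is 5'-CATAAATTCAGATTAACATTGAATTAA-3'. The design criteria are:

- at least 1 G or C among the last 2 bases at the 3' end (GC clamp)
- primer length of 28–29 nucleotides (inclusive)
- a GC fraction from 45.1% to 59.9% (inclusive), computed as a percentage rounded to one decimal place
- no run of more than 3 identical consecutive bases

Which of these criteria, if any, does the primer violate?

Base counts: A=13, T=9, G=2, C=3 (length 27).
GC clamp: 3' end AA has 0 G/C, need ≥1 ✗
length: length 27, outside 28–29 ✗
GC content: GC 5/27 = 18.5%, outside 45.1–59.9% ✗
homopolymer run: longest run = 3 ✓

Fails: GC clamp, length, GC content.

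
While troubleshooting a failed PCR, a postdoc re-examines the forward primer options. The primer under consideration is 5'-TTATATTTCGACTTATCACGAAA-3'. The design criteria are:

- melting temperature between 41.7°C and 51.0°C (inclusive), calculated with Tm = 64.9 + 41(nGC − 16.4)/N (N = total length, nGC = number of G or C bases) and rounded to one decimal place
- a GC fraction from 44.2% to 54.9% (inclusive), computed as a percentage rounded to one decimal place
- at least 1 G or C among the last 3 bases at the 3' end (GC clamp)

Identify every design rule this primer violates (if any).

Base counts: A=8, T=9, G=2, C=4 (length 23).
Tm: Tm = 64.9 + 41·(6 − 16.4)/23 = 46.4°C ✓
GC content: GC 6/23 = 26.1%, outside 44.2–54.9% ✗
GC clamp: 3' end AAA has 0 G/C, need ≥1 ✗

Fails: GC content, GC clamp.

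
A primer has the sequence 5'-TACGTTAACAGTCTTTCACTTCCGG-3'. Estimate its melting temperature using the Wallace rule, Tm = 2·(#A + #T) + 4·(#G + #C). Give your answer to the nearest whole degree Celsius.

Base counts: A=5, T=9, G=4, C=7 (length 25).
Tm = 2·(5+9) + 4·(4+7) = 2·14 + 4·11 = 28 + 44 = 72°C.

72°C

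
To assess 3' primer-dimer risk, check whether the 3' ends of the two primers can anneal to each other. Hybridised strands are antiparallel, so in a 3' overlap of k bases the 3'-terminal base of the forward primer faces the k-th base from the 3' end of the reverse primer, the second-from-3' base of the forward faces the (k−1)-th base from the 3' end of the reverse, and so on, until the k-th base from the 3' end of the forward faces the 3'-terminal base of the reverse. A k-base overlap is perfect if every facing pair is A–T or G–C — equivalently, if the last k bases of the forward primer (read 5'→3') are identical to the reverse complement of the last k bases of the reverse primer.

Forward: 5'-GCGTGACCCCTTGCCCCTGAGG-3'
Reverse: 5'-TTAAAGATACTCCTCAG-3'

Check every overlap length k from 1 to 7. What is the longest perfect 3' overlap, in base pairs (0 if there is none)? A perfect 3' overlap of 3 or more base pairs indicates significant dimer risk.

Last 7 bases (5'→3') — forward …CCTGAGG, reverse …TCCTCAG.
Reverse complement of the reverse primer's last 7 bases: CTGAGGA; its first k bases are the reverse complement of the reverse primer's last k bases, so a perfect k-base overlap needs the forward primer's last k bases to equal them.
Comparing (forward last k vs required): k=1: G vs C ✗; k=2: GG vs CT ✗; k=3: AGG vs CTG ✗; k=4: GAGG vs CTGA ✗; k=5: TGAGG vs CTGAG ✗; k=6: CTGAGG vs CTGAGG ✓; k=7: CCTGAGG vs CTGAGGA ✗.
Only k = 6 is perfect, so the longest perfect 3' overlap is 6.

Longest perfect overlap: 6 complementary base pairs; significant dimer risk (threshold 3).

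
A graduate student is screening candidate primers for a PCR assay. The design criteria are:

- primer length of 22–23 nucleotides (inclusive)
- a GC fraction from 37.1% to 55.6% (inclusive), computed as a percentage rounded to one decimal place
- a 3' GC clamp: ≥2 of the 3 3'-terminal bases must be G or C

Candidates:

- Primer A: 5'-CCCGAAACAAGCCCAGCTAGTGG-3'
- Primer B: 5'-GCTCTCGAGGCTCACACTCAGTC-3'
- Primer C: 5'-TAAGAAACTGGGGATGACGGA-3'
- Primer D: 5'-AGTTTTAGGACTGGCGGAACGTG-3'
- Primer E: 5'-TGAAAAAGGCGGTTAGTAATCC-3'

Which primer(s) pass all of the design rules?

Primer D and Primer E.

Primer A (23 nt, A=7 T=2 G=6 C=8): length 23 ✓; GC 14/23 = 60.9%, outside 37.1–55.6% ✗; 3' end TGG has 2 G/C ✓ — fails.
Primer B (23 nt, A=4 T=5 G=5 C=9): length 23 ✓; GC 14/23 = 60.9%, outside 37.1–55.6% ✗; 3' end GTC has 2 G/C ✓ — fails.
Primer C (21 nt, A=8 T=3 G=8 C=2): length 21, outside 22–23 ✗; GC 10/21 = 47.6% ✓; 3' end GGA has 2 G/C ✓ — fails.
Primer D (23 nt, A=5 T=6 G=9 C=3): length 23 ✓; GC 12/23 = 52.2% ✓; 3' end GTG has 2 G/C ✓ — passes.
Primer E (22 nt, A=8 T=5 G=6 C=3): length 22 ✓; GC 9/22 = 40.9% ✓; 3' end TCC has 2 G/C ✓ — passes.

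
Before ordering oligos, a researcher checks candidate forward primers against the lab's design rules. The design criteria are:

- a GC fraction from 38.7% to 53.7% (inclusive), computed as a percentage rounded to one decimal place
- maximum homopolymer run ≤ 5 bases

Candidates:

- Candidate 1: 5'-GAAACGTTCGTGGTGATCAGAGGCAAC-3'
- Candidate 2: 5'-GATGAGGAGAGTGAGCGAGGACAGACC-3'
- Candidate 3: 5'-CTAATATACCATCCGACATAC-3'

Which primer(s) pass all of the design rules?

Candidate 1 (27 nt, A=8 T=5 G=9 C=5): GC 14/27 = 51.9% ✓; longest run = 3 ✓ — passes.
Candidate 2 (27 nt, A=9 T=2 G=12 C=4): GC 16/27 = 59.3%, outside 38.7–53.7% ✗; longest run = 2 ✓ — fails.
Candidate 3 (21 nt, A=8 T=5 G=1 C=7): GC 8/21 = 38.1%, outside 38.7–53.7% ✗; longest run = 2 ✓ — fails.

Candidate 1 only.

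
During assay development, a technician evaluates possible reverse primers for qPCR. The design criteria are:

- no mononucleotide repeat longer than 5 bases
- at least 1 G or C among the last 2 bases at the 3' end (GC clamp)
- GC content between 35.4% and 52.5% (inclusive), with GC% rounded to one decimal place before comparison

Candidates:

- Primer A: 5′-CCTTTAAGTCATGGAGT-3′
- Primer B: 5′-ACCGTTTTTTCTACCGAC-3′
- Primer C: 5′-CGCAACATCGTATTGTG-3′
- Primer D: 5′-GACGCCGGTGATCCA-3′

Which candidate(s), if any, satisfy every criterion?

Primer A and Primer C.

Primer A (17 nt, A=4 T=6 G=4 C=3): longest run = 3 ✓; 3' end GT has 1 G/C ✓; GC 7/17 = 41.2% ✓ — passes.
Primer B (18 nt, A=3 T=7 G=2 C=6): longest run = 6, exceeds 5 ✗; 3' end AC has 1 G/C ✓; GC 8/18 = 44.4% ✓ — fails.
Primer C (17 nt, A=4 T=5 G=4 C=4): longest run = 2 ✓; 3' end TG has 1 G/C ✓; GC 8/17 = 47.1% ✓ — passes.
Primer D (15 nt, A=3 T=2 G=5 C=5): longest run = 2 ✓; 3' end CA has 1 G/C ✓; GC 10/15 = 66.7%, outside 35.4–52.5% ✗ — fails.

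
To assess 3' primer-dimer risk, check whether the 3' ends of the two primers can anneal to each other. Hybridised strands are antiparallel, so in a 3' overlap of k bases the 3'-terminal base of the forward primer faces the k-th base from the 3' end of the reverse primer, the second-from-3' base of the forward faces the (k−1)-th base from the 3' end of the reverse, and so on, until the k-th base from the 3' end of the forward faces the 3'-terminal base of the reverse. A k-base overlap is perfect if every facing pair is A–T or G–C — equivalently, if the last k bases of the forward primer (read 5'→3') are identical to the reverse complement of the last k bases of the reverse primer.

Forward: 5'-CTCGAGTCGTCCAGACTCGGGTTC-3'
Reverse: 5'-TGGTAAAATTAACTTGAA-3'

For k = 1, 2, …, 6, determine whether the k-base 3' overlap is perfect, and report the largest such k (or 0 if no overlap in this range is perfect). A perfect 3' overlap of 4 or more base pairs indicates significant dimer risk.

Longest perfect overlap: 3 complementary base pairs; below the dimer-risk threshold (threshold 4).

Last 6 bases (5'→3') — forward …GGGTTC, reverse …CTTGAA.
Reverse complement of the reverse primer's last 6 bases: TTCAAG; its first k bases are the reverse complement of the reverse primer's last k bases, so a perfect k-base overlap needs the forward primer's last k bases to equal them.
Comparing (forward last k vs required): k=1: C vs T ✗; k=2: TC vs TT ✗; k=3: TTC vs TTC ✓; k=4: GTTC vs TTCA ✗; k=5: GGTTC vs TTCAA ✗; k=6: GGGTTC vs TTCAAG ✗.
Only k = 3 is perfect, so the longest perfect 3' overlap is 3.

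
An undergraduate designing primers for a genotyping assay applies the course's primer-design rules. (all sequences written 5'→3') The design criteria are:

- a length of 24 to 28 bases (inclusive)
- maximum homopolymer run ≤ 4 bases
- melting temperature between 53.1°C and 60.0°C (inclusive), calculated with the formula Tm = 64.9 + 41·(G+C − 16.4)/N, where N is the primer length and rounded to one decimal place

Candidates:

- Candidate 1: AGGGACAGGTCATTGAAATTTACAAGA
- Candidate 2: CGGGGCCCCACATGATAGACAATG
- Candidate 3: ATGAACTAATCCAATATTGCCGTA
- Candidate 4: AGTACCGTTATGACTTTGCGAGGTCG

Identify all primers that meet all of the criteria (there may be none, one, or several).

Candidate 1 (27 nt, A=11 T=6 G=7 C=3): length 27 ✓; longest run = 3 ✓; Tm = 64.9 + 41·(10 − 16.4)/27 = 55.2°C ✓ — passes.
Candidate 2 (24 nt, A=7 T=3 G=7 C=7): length 24 ✓; longest run = 4 ✓; Tm = 64.9 + 41·(14 − 16.4)/24 = 60.8°C, outside 53.1–60.0°C ✗ — fails.
Candidate 3 (24 nt, A=9 T=7 G=3 C=5): length 24 ✓; longest run = 2 ✓; Tm = 64.9 + 41·(8 − 16.4)/24 = 50.6°C, outside 53.1–60.0°C ✗ — fails.
Candidate 4 (26 nt, A=5 T=8 G=8 C=5): length 26 ✓; longest run = 3 ✓; Tm = 64.9 + 41·(13 − 16.4)/26 = 59.5°C ✓ — passes.

Candidate 1 and Candidate 4.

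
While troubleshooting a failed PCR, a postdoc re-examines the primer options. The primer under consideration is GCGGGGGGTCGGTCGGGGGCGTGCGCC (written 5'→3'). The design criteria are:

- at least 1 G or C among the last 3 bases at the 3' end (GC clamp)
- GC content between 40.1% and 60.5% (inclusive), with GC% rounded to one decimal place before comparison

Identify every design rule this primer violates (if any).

Fails: GC content.

Base counts: A=0, T=3, G=17, C=7 (length 27).
GC clamp: 3' end GCC has 3 G/C ✓
GC content: GC 24/27 = 88.9%, outside 40.1–60.5% ✗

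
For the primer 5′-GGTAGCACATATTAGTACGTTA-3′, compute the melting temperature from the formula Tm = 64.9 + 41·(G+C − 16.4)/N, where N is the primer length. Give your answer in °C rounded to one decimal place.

49.2°C

Base counts: A=7, T=7, G=5, C=3; G+C = 8, N = 22.
Tm = 64.9 + 41·(8 − 16.4)/22 = 64.9 + -344.40/22 = 49.2°C.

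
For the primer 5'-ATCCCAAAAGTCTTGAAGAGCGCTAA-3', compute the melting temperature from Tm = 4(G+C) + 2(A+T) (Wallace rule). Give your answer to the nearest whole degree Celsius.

Base counts: A=10, T=5, G=5, C=6 (length 26).
Tm = 2·(10+5) + 4·(5+6) = 2·15 + 4·11 = 30 + 44 = 74°C.

74°C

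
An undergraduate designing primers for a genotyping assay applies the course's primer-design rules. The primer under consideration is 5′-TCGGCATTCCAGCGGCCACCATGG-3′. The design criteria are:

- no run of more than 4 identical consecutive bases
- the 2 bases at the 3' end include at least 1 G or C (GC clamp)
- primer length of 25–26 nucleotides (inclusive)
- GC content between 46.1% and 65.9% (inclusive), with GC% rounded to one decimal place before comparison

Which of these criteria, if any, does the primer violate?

Fails: length, GC content.

Base counts: A=4, T=4, G=7, C=9 (length 24).
homopolymer run: longest run = 2 ✓
GC clamp: 3' end GG has 2 G/C ✓
length: length 24, outside 25–26 ✗
GC content: GC 16/24 = 66.7%, outside 46.1–65.9% ✗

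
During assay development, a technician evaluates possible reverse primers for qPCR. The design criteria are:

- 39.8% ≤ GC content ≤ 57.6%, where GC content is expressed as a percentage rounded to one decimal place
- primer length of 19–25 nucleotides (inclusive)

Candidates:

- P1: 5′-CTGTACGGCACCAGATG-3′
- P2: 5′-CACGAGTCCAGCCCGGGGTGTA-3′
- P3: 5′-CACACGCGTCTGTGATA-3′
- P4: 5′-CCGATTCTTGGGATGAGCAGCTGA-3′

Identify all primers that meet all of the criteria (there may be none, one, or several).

P1 (17 nt, A=4 T=3 G=5 C=5): GC 10/17 = 58.8%, outside 39.8–57.6% ✗; length 17, outside 19–25 ✗ — fails.
P2 (22 nt, A=4 T=3 G=8 C=7): GC 15/22 = 68.2%, outside 39.8–57.6% ✗; length 22 ✓ — fails.
P3 (17 nt, A=4 T=4 G=4 C=5): GC 9/17 = 52.9% ✓; length 17, outside 19–25 ✗ — fails.
P4 (24 nt, A=5 T=6 G=8 C=5): GC 13/24 = 54.2% ✓; length 24 ✓ — passes.

P4 only.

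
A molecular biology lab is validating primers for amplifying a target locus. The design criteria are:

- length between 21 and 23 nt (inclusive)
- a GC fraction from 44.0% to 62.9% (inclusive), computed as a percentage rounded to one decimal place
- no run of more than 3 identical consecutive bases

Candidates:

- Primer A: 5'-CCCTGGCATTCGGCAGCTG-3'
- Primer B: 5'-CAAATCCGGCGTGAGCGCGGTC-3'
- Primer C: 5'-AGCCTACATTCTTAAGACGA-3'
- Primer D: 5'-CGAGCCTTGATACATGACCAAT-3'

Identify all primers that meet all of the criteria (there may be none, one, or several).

Primer A (19 nt, A=2 T=4 G=6 C=7): length 19, outside 21–23 ✗; GC 13/19 = 68.4%, outside 44.0–62.9% ✗; longest run = 3 ✓ — fails.
Primer B (22 nt, A=4 T=3 G=8 C=7): length 22 ✓; GC 15/22 = 68.2%, outside 44.0–62.9% ✗; longest run = 3 ✓ — fails.
Primer C (20 nt, A=7 T=5 G=3 C=5): length 20, outside 21–23 ✗; GC 8/20 = 40.0%, outside 44.0–62.9% ✗; longest run = 2 ✓ — fails.
Primer D (22 nt, A=7 T=5 G=4 C=6): length 22 ✓; GC 10/22 = 45.5% ✓; longest run = 2 ✓ — passes.

Primer D only.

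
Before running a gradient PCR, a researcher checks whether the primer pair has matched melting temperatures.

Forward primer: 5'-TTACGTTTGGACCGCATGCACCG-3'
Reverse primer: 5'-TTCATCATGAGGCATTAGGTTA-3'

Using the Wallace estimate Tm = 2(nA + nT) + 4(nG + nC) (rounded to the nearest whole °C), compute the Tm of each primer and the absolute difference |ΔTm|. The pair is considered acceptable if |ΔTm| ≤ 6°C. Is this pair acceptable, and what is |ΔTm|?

|ΔTm| = 12°C; the pair is not acceptable.

Forward: A=4 T=6 G=6 C=7 → Tm = 2·10 + 4·13 = 72°C.
Reverse: A=6 T=8 G=5 C=3 → Tm = 2·14 + 4·8 = 60°C.
|ΔTm| = |72 − 60| = 12°C, > 6°C.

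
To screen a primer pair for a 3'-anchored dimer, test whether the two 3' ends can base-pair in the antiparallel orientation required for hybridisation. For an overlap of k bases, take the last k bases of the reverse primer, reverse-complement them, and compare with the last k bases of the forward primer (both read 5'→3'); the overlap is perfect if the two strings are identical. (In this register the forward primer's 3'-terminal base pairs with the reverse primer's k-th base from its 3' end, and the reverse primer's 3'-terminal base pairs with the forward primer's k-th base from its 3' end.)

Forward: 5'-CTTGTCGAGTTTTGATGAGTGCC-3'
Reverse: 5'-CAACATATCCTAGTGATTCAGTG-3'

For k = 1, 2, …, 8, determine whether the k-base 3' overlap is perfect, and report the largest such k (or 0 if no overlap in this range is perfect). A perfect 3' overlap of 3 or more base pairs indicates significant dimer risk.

Longest perfect overlap: 1 complementary base pair; below the dimer-risk threshold (threshold 3).

Last 8 bases (5'→3') — forward …TGAGTGCC, reverse …ATTCAGTG.
Reverse complement of the reverse primer's last 8 bases: CACTGAAT; its first k bases are the reverse complement of the reverse primer's last k bases, so a perfect k-base overlap needs the forward primer's last k bases to equal them.
Comparing (forward last k vs required): k=1: C vs C ✓; k=2: CC vs CA ✗; k=3: GCC vs CAC ✗; k=4: TGCC vs CACT ✗; k=5: GTGCC vs CACTG ✗; k=6: AGTGCC vs CACTGA ✗; k=7: GAGTGCC vs CACTGAA ✗; k=8: TGAGTGCC vs CACTGAAT ✗.
Only k = 1 is perfect, so the longest perfect 3' overlap is 1.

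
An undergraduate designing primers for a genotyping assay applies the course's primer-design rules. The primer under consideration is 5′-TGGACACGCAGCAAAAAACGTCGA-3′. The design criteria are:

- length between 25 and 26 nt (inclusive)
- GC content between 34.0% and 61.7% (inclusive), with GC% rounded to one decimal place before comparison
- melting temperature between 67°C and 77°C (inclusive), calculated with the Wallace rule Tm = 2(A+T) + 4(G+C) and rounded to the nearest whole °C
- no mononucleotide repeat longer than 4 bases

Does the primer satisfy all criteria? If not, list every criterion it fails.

Fails: length, homopolymer run.

Base counts: A=10, T=2, G=6, C=6 (length 24).
length: length 24, outside 25–26 ✗
GC content: GC 12/24 = 50.0% ✓
Tm: Tm = 2·12 + 4·12 = 72°C ✓
homopolymer run: longest run = 6, exceeds 4 ✗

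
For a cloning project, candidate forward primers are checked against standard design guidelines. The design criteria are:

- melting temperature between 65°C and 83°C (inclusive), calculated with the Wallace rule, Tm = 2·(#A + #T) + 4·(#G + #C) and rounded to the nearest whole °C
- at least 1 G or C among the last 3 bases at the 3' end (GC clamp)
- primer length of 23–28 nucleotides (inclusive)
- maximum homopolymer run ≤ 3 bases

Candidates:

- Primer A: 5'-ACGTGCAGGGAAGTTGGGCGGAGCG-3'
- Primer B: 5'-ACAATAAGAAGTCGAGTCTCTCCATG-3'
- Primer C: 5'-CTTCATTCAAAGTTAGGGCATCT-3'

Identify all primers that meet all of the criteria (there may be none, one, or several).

Primer A (25 nt, A=5 T=3 G=13 C=4): Tm = 2·8 + 4·17 = 84°C, outside 65–83°C ✗; 3' end GCG has 3 G/C ✓; length 25 ✓; longest run = 3 ✓ — fails.
Primer B (26 nt, A=9 T=6 G=5 C=6): Tm = 2·15 + 4·11 = 74°C ✓; 3' end ATG has 1 G/C ✓; length 26 ✓; longest run = 2 ✓ — passes.
Primer C (23 nt, A=6 T=8 G=4 C=5): Tm = 2·14 + 4·9 = 64°C, outside 65–83°C ✗; 3' end TCT has 1 G/C ✓; length 23 ✓; longest run = 3 ✓ — fails.

Primer B only.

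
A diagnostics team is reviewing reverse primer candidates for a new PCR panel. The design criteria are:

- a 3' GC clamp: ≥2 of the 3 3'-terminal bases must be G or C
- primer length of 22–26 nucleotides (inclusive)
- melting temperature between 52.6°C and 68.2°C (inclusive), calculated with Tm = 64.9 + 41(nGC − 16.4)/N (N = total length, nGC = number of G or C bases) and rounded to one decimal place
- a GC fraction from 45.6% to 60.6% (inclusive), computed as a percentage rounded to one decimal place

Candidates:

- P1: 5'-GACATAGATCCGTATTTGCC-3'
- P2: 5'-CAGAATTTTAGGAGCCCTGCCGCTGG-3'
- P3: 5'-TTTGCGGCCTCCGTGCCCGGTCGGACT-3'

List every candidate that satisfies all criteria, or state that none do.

P2 only.

P1 (20 nt, A=5 T=6 G=4 C=5): 3' end GCC has 3 G/C ✓; length 20, outside 22–26 ✗; Tm = 64.9 + 41·(9 − 16.4)/20 = 49.7°C, outside 52.6–68.2°C ✗; GC 9/20 = 45.0%, outside 45.6–60.6% ✗ — fails.
P2 (26 nt, A=5 T=6 G=8 C=7): 3' end TGG has 2 G/C ✓; length 26 ✓; Tm = 64.9 + 41·(15 − 16.4)/26 = 62.7°C ✓; GC 15/26 = 57.7% ✓ — passes.
P3 (27 nt, A=1 T=7 G=9 C=10): 3' end ACT has 1 G/C, need ≥2 ✗; length 27, outside 22–26 ✗; Tm = 64.9 + 41·(19 − 16.4)/27 = 68.8°C, outside 52.6–68.2°C ✗; GC 19/27 = 70.4%, outside 45.6–60.6% ✗ — fails.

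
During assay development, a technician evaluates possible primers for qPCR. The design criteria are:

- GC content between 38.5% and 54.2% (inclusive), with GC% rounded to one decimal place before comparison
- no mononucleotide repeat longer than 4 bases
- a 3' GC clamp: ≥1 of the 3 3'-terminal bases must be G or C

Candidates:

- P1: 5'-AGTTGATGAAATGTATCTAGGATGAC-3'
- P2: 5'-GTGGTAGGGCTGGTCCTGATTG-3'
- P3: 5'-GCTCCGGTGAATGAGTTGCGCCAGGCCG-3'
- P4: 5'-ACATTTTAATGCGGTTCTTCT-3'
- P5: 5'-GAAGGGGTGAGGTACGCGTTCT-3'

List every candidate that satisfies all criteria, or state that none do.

P1 (26 nt, A=9 T=8 G=7 C=2): GC 9/26 = 34.6%, outside 38.5–54.2% ✗; longest run = 3 ✓; 3' end GAC has 2 G/C ✓ — fails.
P2 (22 nt, A=2 T=7 G=10 C=3): GC 13/22 = 59.1%, outside 38.5–54.2% ✗; longest run = 3 ✓; 3' end TTG has 1 G/C ✓ — fails.
P3 (28 nt, A=4 T=5 G=11 C=8): GC 19/28 = 67.9%, outside 38.5–54.2% ✗; longest run = 2 ✓; 3' end CCG has 3 G/C ✓ — fails.
P4 (21 nt, A=4 T=10 G=3 C=4): GC 7/21 = 33.3%, outside 38.5–54.2% ✗; longest run = 4 ✓; 3' end TCT has 1 G/C ✓ — fails.
P5 (22 nt, A=4 T=5 G=10 C=3): GC 13/22 = 59.1%, outside 38.5–54.2% ✗; longest run = 4 ✓; 3' end TCT has 1 G/C ✓ — fails.

None of the candidates satisfy all criteria.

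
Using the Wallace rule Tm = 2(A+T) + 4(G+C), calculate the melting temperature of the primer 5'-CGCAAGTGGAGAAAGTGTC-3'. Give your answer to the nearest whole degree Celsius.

58°C

Base counts: A=6, T=3, G=7, C=3 (length 19).
Tm = 2·(6+3) + 4·(7+3) = 2·9 + 4·10 = 18 + 40 = 58°C.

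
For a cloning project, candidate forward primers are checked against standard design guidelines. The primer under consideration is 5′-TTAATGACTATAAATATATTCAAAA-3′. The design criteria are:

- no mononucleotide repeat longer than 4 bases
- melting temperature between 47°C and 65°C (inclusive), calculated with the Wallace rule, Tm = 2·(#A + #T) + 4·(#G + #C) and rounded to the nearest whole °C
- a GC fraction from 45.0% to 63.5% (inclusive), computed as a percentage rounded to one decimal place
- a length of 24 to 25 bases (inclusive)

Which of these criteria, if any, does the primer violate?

Base counts: A=13, T=9, G=1, C=2 (length 25).
homopolymer run: longest run = 4 ✓
Tm: Tm = 2·22 + 4·3 = 56°C ✓
GC content: GC 3/25 = 12.0%, outside 45.0–63.5% ✗
length: length 25 ✓

Fails: GC content.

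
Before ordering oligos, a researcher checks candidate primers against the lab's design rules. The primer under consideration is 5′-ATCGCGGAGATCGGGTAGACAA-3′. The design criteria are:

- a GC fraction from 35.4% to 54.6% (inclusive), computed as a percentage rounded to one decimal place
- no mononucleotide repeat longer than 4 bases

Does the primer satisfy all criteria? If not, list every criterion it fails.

Meets all criteria.

Base counts: A=7, T=3, G=8, C=4 (length 22).
GC content: GC 12/22 = 54.5% ✓
homopolymer run: longest run = 3 ✓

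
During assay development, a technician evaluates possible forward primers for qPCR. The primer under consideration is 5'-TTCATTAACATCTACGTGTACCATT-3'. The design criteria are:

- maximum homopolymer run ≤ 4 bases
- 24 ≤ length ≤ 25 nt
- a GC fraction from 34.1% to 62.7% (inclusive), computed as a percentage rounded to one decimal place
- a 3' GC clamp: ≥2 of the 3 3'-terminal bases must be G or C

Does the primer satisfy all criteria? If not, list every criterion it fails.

Base counts: A=7, T=10, G=2, C=6 (length 25).
homopolymer run: longest run = 2 ✓
length: length 25 ✓
GC content: GC 8/25 = 32.0%, outside 34.1–62.7% ✗
GC clamp: 3' end ATT has 0 G/C, need ≥2 ✗

Fails: GC content, GC clamp.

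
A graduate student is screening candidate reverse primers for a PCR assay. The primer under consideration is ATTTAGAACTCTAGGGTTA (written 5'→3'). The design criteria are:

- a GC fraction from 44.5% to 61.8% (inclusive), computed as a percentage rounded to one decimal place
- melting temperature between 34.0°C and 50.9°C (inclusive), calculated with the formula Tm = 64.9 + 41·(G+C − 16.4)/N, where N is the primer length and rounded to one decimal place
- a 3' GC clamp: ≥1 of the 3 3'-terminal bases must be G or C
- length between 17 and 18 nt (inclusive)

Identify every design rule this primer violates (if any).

Fails: GC content, GC clamp, length.

Base counts: A=6, T=7, G=4, C=2 (length 19).
GC content: GC 6/19 = 31.6%, outside 44.5–61.8% ✗
Tm: Tm = 64.9 + 41·(6 − 16.4)/19 = 42.5°C ✓
GC clamp: 3' end TTA has 0 G/C, need ≥1 ✗
length: length 19, outside 17–18 ✗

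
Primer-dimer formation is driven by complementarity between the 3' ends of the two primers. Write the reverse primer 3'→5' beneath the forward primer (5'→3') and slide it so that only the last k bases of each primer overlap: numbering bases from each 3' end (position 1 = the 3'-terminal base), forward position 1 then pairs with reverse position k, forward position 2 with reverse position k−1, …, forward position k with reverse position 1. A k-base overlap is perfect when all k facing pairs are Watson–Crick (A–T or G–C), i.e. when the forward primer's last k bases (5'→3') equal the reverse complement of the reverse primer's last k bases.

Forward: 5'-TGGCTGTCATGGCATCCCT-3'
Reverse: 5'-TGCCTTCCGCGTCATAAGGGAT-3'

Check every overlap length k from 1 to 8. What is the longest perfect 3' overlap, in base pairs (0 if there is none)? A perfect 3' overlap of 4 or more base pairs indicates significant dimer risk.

Last 8 bases (5'→3') — forward …GCATCCCT, reverse …TAAGGGAT.
Reverse complement of the reverse primer's last 8 bases: ATCCCTTA; its first k bases are the reverse complement of the reverse primer's last k bases, so a perfect k-base overlap needs the forward primer's last k bases to equal them.
Comparing (forward last k vs required): k=1: T vs A ✗; k=2: CT vs AT ✗; k=3: CCT vs ATC ✗; k=4: CCCT vs ATCC ✗; k=5: TCCCT vs ATCCC ✗; k=6: ATCCCT vs ATCCCT ✓; k=7: CATCCCT vs ATCCCTT ✗; k=8: GCATCCCT vs ATCCCTTA ✗.
Only k = 6 is perfect, so the longest perfect 3' overlap is 6.

Longest perfect overlap: 6 complementary base pairs; significant dimer risk (threshold 4).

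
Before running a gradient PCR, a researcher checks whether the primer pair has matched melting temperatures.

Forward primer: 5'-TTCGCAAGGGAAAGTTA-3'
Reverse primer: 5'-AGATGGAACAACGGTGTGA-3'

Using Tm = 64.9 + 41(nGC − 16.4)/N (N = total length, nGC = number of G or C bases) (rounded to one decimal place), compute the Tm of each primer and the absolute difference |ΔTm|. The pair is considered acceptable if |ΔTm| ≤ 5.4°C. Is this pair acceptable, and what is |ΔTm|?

|ΔTm| = 6.7°C; the pair is not acceptable.

Forward: G+C = 7, N = 17 → Tm = 64.9 + 41·(7 − 16.4)/17 = 42.2°C.
Reverse: G+C = 9, N = 19 → Tm = 64.9 + 41·(9 − 16.4)/19 = 48.9°C.
|ΔTm| = |42.2 − 48.9| = 6.7°C, > 5.4°C.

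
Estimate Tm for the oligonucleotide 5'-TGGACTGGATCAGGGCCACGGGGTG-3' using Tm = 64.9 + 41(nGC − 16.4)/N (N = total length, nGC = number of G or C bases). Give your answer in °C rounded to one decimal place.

65.9°C

Base counts: A=4, T=4, G=12, C=5; G+C = 17, N = 25.
Tm = 64.9 + 41·(17 − 16.4)/25 = 64.9 + 24.60/25 = 65.9°C.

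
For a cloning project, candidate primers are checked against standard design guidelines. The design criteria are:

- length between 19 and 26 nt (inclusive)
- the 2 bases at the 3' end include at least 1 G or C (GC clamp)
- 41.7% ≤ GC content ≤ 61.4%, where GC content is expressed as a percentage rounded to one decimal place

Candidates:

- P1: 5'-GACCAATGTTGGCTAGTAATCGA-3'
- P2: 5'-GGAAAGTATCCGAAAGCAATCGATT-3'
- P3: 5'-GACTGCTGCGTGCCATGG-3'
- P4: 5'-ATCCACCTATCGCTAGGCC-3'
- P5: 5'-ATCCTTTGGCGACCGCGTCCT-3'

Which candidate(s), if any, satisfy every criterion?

P1 and P4.

P1 (23 nt, A=7 T=6 G=6 C=4): length 23 ✓; 3' end GA has 1 G/C ✓; GC 10/23 = 43.5% ✓ — passes.
P2 (25 nt, A=10 T=5 G=6 C=4): length 25 ✓; 3' end TT has 0 G/C, need ≥1 ✗; GC 10/25 = 40.0%, outside 41.7–61.4% ✗ — fails.
P3 (18 nt, A=2 T=4 G=7 C=5): length 18, outside 19–26 ✗; 3' end GG has 2 G/C ✓; GC 12/18 = 66.7%, outside 41.7–61.4% ✗ — fails.
P4 (19 nt, A=4 T=4 G=3 C=8): length 19 ✓; 3' end CC has 2 G/C ✓; GC 11/19 = 57.9% ✓ — passes.
P5 (21 nt, A=2 T=6 G=5 C=8): length 21 ✓; 3' end CT has 1 G/C ✓; GC 13/21 = 61.9%, outside 41.7–61.4% ✗ — fails.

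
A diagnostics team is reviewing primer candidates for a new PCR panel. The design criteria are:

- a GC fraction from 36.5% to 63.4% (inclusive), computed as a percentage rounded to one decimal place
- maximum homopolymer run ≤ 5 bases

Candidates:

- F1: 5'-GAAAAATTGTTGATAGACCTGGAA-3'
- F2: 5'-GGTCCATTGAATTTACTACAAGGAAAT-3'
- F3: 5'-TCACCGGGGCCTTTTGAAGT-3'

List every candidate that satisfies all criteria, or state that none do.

F1 (24 nt, A=10 T=6 G=6 C=2): GC 8/24 = 33.3%, outside 36.5–63.4% ✗; longest run = 5 ✓ — fails.
F2 (27 nt, A=10 T=8 G=5 C=4): GC 9/27 = 33.3%, outside 36.5–63.4% ✗; longest run = 3 ✓ — fails.
F3 (20 nt, A=3 T=6 G=6 C=5): GC 11/20 = 55.0% ✓; longest run = 4 ✓ — passes.

F3 only.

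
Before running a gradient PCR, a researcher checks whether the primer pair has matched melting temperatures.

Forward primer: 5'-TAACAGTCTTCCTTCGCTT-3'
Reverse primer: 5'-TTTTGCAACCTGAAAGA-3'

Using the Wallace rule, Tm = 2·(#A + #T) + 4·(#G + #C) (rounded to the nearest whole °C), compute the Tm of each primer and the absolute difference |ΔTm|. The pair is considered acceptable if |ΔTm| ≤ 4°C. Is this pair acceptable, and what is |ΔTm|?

Forward: A=3 T=8 G=2 C=6 → Tm = 2·11 + 4·8 = 54°C.
Reverse: A=6 T=5 G=3 C=3 → Tm = 2·11 + 4·6 = 46°C.
|ΔTm| = |54 − 46| = 8°C, > 4°C.

|ΔTm| = 8°C; the pair is not acceptable.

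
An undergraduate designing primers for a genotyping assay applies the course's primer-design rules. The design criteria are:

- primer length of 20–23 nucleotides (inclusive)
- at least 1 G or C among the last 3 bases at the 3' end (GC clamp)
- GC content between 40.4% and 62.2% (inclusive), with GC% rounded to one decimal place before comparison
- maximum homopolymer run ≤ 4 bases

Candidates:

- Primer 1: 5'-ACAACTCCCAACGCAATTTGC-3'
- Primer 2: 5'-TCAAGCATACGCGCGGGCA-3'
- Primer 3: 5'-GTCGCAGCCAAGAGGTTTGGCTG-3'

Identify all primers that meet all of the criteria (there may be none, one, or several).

Primer 1 and Primer 3.

Primer 1 (21 nt, A=7 T=4 G=2 C=8): length 21 ✓; 3' end TGC has 2 G/C ✓; GC 10/21 = 47.6% ✓; longest run = 3 ✓ — passes.
Primer 2 (19 nt, A=5 T=2 G=6 C=6): length 19, outside 20–23 ✗; 3' end GCA has 2 G/C ✓; GC 12/19 = 63.2%, outside 40.4–62.2% ✗; longest run = 3 ✓ — fails.
Primer 3 (23 nt, A=4 T=5 G=9 C=5): length 23 ✓; 3' end CTG has 2 G/C ✓; GC 14/23 = 60.9% ✓; longest run = 3 ✓ — passes.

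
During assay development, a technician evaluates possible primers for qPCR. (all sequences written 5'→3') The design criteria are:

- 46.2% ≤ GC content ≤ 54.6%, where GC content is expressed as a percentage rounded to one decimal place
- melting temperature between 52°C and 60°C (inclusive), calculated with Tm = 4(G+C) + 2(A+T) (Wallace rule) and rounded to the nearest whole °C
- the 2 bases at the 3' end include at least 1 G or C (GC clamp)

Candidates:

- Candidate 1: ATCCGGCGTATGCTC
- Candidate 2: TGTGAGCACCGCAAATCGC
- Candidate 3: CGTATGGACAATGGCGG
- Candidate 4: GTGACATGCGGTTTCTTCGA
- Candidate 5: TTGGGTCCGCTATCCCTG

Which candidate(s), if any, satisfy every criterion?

Candidate 1 (15 nt, A=2 T=4 G=4 C=5): GC 9/15 = 60.0%, outside 46.2–54.6% ✗; Tm = 2·6 + 4·9 = 48°C, outside 52–60°C ✗; 3' end TC has 1 G/C ✓ — fails.
Candidate 2 (19 nt, A=5 T=3 G=5 C=6): GC 11/19 = 57.9%, outside 46.2–54.6% ✗; Tm = 2·8 + 4·11 = 60°C ✓; 3' end GC has 2 G/C ✓ — fails.
Candidate 3 (17 nt, A=4 T=3 G=7 C=3): GC 10/17 = 58.8%, outside 46.2–54.6% ✗; Tm = 2·7 + 4·10 = 54°C ✓; 3' end GG has 2 G/C ✓ — fails.
Candidate 4 (20 nt, A=3 T=7 G=6 C=4): GC 10/20 = 50.0% ✓; Tm = 2·10 + 4·10 = 60°C ✓; 3' end GA has 1 G/C ✓ — passes.
Candidate 5 (18 nt, A=1 T=6 G=5 C=6): GC 11/18 = 61.1%, outside 46.2–54.6% ✗; Tm = 2·7 + 4·11 = 58°C ✓; 3' end TG has 1 G/C ✓ — fails.

Candidate 4 only.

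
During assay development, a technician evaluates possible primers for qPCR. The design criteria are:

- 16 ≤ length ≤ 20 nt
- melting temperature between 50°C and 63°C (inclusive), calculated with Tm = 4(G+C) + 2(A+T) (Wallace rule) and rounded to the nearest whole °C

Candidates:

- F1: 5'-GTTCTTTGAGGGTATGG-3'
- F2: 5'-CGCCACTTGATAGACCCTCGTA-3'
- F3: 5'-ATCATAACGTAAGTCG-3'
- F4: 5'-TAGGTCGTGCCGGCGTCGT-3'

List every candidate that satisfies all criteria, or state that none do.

F1 only.

F1 (17 nt, A=2 T=7 G=7 C=1): length 17 ✓; Tm = 2·9 + 4·8 = 50°C ✓ — passes.
F2 (22 nt, A=5 T=5 G=4 C=8): length 22, outside 16–20 ✗; Tm = 2·10 + 4·12 = 68°C, outside 50–63°C ✗ — fails.
F3 (16 nt, A=6 T=4 G=3 C=3): length 16 ✓; Tm = 2·10 + 4·6 = 44°C, outside 50–63°C ✗ — fails.
F4 (19 nt, A=1 T=5 G=8 C=5): length 19 ✓; Tm = 2·6 + 4·13 = 64°C, outside 50–63°C ✗ — fails.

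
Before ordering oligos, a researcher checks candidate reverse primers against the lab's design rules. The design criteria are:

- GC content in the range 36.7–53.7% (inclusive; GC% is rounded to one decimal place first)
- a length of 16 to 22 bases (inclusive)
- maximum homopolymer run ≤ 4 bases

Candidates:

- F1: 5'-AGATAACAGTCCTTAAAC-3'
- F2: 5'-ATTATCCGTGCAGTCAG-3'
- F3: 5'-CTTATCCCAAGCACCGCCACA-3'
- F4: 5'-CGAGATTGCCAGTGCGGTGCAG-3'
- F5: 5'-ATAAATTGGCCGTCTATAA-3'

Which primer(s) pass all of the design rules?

F2 only.

F1 (18 nt, A=8 T=4 G=2 C=4): GC 6/18 = 33.3%, outside 36.7–53.7% ✗; length 18 ✓; longest run = 3 ✓ — fails.
F2 (17 nt, A=4 T=5 G=4 C=4): GC 8/17 = 47.1% ✓; length 17 ✓; longest run = 2 ✓ — passes.
F3 (21 nt, A=6 T=3 G=2 C=10): GC 12/21 = 57.1%, outside 36.7–53.7% ✗; length 21 ✓; longest run = 3 ✓ — fails.
F4 (22 nt, A=4 T=4 G=9 C=5): GC 14/22 = 63.6%, outside 36.7–53.7% ✗; length 22 ✓; longest run = 2 ✓ — fails.
F5 (19 nt, A=7 T=6 G=3 C=3): GC 6/19 = 31.6%, outside 36.7–53.7% ✗; length 19 ✓; longest run = 3 ✓ — fails.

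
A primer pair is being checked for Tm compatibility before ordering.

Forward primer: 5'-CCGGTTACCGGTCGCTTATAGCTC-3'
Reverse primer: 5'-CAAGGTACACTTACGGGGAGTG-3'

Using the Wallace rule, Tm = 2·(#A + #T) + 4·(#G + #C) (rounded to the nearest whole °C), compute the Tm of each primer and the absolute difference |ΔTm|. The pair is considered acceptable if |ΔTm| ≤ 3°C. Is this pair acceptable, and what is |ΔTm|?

Forward: A=3 T=7 G=6 C=8 → Tm = 2·10 + 4·14 = 76°C.
Reverse: A=6 T=4 G=8 C=4 → Tm = 2·10 + 4·12 = 68°C.
|ΔTm| = |76 − 68| = 8°C, > 3°C.

|ΔTm| = 8°C; the pair is not acceptable.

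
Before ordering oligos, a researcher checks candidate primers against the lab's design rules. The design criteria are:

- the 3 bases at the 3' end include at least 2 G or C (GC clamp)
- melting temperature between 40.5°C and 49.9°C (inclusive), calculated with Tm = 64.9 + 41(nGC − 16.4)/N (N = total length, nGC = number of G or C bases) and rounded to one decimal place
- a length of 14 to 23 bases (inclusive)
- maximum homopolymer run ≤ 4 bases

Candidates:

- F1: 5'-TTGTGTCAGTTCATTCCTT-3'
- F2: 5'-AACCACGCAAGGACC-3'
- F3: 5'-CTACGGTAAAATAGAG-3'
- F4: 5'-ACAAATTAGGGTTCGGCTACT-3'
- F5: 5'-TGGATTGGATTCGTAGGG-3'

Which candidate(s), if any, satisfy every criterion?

F2 and F5.

F1 (19 nt, A=2 T=10 G=3 C=4): 3' end CTT has 1 G/C, need ≥2 ✗; Tm = 64.9 + 41·(7 − 16.4)/19 = 44.6°C ✓; length 19 ✓; longest run = 2 ✓ — fails.
F2 (15 nt, A=6 T=0 G=3 C=6): 3' end ACC has 2 G/C ✓; Tm = 64.9 + 41·(9 − 16.4)/15 = 44.7°C ✓; length 15 ✓; longest run = 2 ✓ — passes.
F3 (16 nt, A=7 T=3 G=4 C=2): 3' end GAG has 2 G/C ✓; Tm = 64.9 + 41·(6 − 16.4)/16 = 38.3°C, outside 40.5–49.9°C ✗; length 16 ✓; longest run = 4 ✓ — fails.
F4 (21 nt, A=6 T=6 G=5 C=4): 3' end ACT has 1 G/C, need ≥2 ✗; Tm = 64.9 + 41·(9 − 16.4)/21 = 50.5°C, outside 40.5–49.9°C ✗; length 21 ✓; longest run = 3 ✓ — fails.
F5 (18 nt, A=3 T=6 G=8 C=1): 3' end GGG has 3 G/C ✓; Tm = 64.9 + 41·(9 − 16.4)/18 = 48.0°C ✓; length 18 ✓; longest run = 3 ✓ — passes.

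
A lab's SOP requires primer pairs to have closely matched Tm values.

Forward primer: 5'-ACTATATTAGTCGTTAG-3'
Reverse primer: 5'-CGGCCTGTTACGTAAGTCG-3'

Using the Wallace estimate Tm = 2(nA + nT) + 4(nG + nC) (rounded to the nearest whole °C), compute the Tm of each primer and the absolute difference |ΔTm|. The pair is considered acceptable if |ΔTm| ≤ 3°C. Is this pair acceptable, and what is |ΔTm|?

Forward: A=5 T=7 G=3 C=2 → Tm = 2·12 + 4·5 = 44°C.
Reverse: A=3 T=5 G=6 C=5 → Tm = 2·8 + 4·11 = 60°C.
|ΔTm| = |44 − 60| = 16°C, > 3°C.

|ΔTm| = 16°C; the pair is not acceptable.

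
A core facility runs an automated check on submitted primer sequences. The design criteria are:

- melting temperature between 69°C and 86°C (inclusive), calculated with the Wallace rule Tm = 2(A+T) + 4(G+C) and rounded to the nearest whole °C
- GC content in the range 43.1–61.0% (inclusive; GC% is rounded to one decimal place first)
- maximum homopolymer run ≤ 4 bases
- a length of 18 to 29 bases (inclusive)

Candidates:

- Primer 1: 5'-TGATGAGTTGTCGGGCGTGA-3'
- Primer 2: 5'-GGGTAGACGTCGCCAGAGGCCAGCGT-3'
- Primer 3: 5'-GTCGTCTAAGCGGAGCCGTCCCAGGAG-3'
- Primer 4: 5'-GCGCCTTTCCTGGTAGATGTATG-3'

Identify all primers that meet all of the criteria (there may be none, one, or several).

Primer 4 only.

Primer 1 (20 nt, A=3 T=6 G=9 C=2): Tm = 2·9 + 4·11 = 62°C, outside 69–86°C ✗; GC 11/20 = 55.0% ✓; longest run = 3 ✓; length 20 ✓ — fails.
Primer 2 (26 nt, A=5 T=3 G=11 C=7): Tm = 2·8 + 4·18 = 88°C, outside 69–86°C ✗; GC 18/26 = 69.2%, outside 43.1–61.0% ✗; longest run = 3 ✓; length 26 ✓ — fails.
Primer 3 (27 nt, A=5 T=4 G=10 C=8): Tm = 2·9 + 4·18 = 90°C, outside 69–86°C ✗; GC 18/27 = 66.7%, outside 43.1–61.0% ✗; longest run = 3 ✓; length 27 ✓ — fails.
Primer 4 (23 nt, A=3 T=8 G=7 C=5): Tm = 2·11 + 4·12 = 70°C ✓; GC 12/23 = 52.2% ✓; longest run = 3 ✓; length 23 ✓ — passes.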